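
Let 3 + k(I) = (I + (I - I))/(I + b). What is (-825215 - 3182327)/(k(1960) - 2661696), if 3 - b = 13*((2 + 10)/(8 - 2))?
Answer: 7762608854/5155709003 ≈ 1.5056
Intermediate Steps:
b = -23 (b = 3 - 13*(2 + 10)/(8 - 2) = 3 - 13*12/6 = 3 - 13*12*(1/6) = 3 - 13*2 = 3 - 1*26 = 3 - 26 = -23)
k(I) = -3 + I/(-23 + I) (k(I) = -3 + (I + (I - I))/(I - 23) = -3 + (I + 0)/(-23 + I) = -3 + I/(-23 + I))
(-825215 - 3182327)/(k(1960) - 2661696) = (-825215 - 3182327)/((69 - 2*1960)/(-23 + 1960) - 2661696) = -4007542/((69 - 3920)/1937 - 2661696) = -4007542/((1/1937)*(-3851) - 2661696) = -4007542/(-3851/1937 - 2661696) = -4007542/(-5155709003/1937) = -4007542*(-1937/5155709003) = 7762608854/5155709003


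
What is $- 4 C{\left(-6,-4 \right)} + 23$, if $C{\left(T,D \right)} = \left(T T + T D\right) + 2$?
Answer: $-225$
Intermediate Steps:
$C{\left(T,D \right)} = 2 + T^{2} + D T$ ($C{\left(T,D \right)} = \left(T^{2} + D T\right) + 2 = 2 + T^{2} + D T$)
$- 4 C{\left(-6,-4 \right)} + 23 = - 4 \left(2 + \left(-6\right)^{2} - -24\right) + 23 = - 4 \left(2 + 36 + 24\right) + 23 = \left(-4\right) 62 + 23 = -248 + 23 = -225$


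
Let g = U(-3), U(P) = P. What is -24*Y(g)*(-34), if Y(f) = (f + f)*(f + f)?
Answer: 29376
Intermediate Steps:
g = -3
Y(f) = 4*f**2 (Y(f) = (2*f)*(2*f) = 4*f**2)
-24*Y(g)*(-34) = -96*(-3)**2*(-34) = -96*9*(-34) = -24*36*(-34) = -864*(-34) = 29376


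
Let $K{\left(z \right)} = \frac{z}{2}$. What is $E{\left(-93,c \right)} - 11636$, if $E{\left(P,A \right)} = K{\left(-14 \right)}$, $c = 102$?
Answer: $-11643$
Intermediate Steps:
$K{\left(z \right)} = \frac{z}{2}$ ($K{\left(z \right)} = z \frac{1}{2} = \frac{z}{2}$)
$E{\left(P,A \right)} = -7$ ($E{\left(P,A \right)} = \frac{1}{2} \left(-14\right) = -7$)
$E{\left(-93,c \right)} - 11636 = -7 - 11636 = -11643$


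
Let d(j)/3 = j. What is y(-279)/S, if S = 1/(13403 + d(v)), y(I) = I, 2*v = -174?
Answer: -3666618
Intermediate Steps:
v = -87 (v = (½)*(-174) = -87)
d(j) = 3*j
S = 1/13142 (S = 1/(13403 + 3*(-87)) = 1/(13403 - 261) = 1/13142 ≈ 7.6092e-5)
y(-279)/S = -279/1/13142 = -279*13142 = -3666618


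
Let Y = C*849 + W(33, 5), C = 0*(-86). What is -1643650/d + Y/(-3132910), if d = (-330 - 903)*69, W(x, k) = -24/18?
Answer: 2574703817468/133269292035 ≈ 19.320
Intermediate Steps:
C = 0
W(x, k) = -4/3 (W(x, k) = -24*1/18 = -4/3)
d = -85077 (d = -1233*69 = -85077)
Y = -4/3 (Y = 0*849 - 4/3 = 0 - 4/3 = -4/3 ≈ -1.3333)
-1643650/d + Y/(-3132910) = -1643650/(-85077) - 4/3/(-3132910) = -1643650*(-1/85077) - 4/3*(-1/3132910) = 1643650/85077 + 2/4699365 = 2574703817468/133269292035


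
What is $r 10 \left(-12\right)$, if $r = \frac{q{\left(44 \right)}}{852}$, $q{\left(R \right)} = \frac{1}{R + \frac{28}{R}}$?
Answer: $- \frac{110}{34861} \approx -0.0031554$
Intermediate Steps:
$r = \frac{11}{418332}$ ($r = \frac{44 \frac{1}{28 + 44^{2}}}{852} = \frac{44}{28 + 1936} \cdot \frac{1}{852} = \frac{44}{1964} \cdot \frac{1}{852} = 44 \cdot \frac{1}{1964} \cdot \frac{1}{852} = \frac{11}{491} \cdot \frac{1}{852} = \frac{11}{418332} \approx 2.6295 \cdot 10^{-5}$)
$r 10 \left(-12\right) = \frac{11 \cdot 10 \left(-12\right)}{418332} = \frac{11}{418332} \left(-120\right) = - \frac{110}{34861}$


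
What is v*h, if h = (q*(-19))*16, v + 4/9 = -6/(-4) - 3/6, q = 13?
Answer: -19760/9 ≈ -2195.6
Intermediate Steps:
v = 5/9 (v = -4/9 + (-6/(-4) - 3/6) = -4/9 + (-6*(-¼) - 3*⅙) = -4/9 + (3/2 - ½) = -4/9 + 1 = 5/9 ≈ 0.55556)
h = -3952 (h = (13*(-19))*16 = -247*16 = -3952)
v*h = (5/9)*(-3952) = -19760/9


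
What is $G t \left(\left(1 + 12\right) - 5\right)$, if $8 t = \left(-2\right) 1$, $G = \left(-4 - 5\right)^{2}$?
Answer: $-162$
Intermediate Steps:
$G = 81$ ($G = \left(-9\right)^{2} = 81$)
$t = - \frac{1}{4}$ ($t = \frac{\left(-2\right) 1}{8} = \frac{1}{8} \left(-2\right) = - \frac{1}{4} \approx -0.25$)
$G t \left(\left(1 + 12\right) - 5\right) = 81 \left(- \frac{1}{4}\right) \left(\left(1 + 12\right) - 5\right) = - \frac{81 \left(13 - 5\right)}{4} = \left(- \frac{81}{4}\right) 8 = -162$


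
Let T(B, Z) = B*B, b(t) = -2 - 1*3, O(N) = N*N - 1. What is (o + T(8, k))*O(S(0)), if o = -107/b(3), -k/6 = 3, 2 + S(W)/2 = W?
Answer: 1281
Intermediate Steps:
S(W) = -4 + 2*W
O(N) = -1 + N² (O(N) = N² - 1 = -1 + N²)
k = -18 (k = -6*3 = -18)
b(t) = -5 (b(t) = -2 - 3 = -5)
T(B, Z) = B²
o = 107/5 (o = -107/(-5) = -107*(-⅕) = 107/5 ≈ 21.400)
(o + T(8, k))*O(S(0)) = (107/5 + 8²)*(-1 + (-4 + 2*0)²) = (107/5 + 64)*(-1 + (-4 + 0)²) = 427*(-1 + (-4)²)/5 = 427*(-1 + 16)/5 = (427/5)*15 = 1281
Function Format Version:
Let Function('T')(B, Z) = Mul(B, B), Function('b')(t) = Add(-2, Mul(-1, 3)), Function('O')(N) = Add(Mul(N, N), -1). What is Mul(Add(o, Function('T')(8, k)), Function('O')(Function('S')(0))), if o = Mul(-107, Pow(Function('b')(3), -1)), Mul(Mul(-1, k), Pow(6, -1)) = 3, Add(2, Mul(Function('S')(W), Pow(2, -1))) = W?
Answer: 1281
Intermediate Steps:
Function('S')(W) = Add(-4, Mul(2, W))
Function('O')(N) = Add(-1, Pow(N, 2)) (Function('O')(N) = Add(Pow(N, 2), -1) = Add(-1, Pow(N, 2)))
k = -18 (k = Mul(-6, 3) = -18)
Function('b')(t) = -5 (Function('b')(t) = Add(-2, -3) = -5)
Function('T')(B, Z) = Pow(B, 2)
o = Rational(107, 5) (o = Mul(-107, Pow(-5, -1)) = Mul(-107, Rational(-1, 5)) = Rational(107, 5) ≈ 21.400)
Mul(Add(o, Function('T')(8, k)), Function('O')(Function('S')(0))) = Mul(Add(Rational(107, 5), Pow(8, 2)), Add(-1, Pow(Add(-4, Mul(2, 0)), 2))) = Mul(Add(Rational(107, 5), 64), Add(-1, Pow(Add(-4, 0), 2))) = Mul(Rational(427, 5), Add(-1, Pow(-4, 2))) = Mul(Rational(427, 5), Add(-1, 16)) = Mul(Rational(427, 5), 15) = 1281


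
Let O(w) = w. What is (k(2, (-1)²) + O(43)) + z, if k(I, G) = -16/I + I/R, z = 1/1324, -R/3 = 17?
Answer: 2360743/67524 ≈ 34.962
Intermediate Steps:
R = -51 (R = -3*17 = -51)
z = 1/1324 ≈ 0.00075529
k(I, G) = -16/I - I/51 (k(I, G) = -16/I + I/(-51) = -16/I + I*(-1/51) = -16/I - I/51)
(k(2, (-1)²) + O(43)) + z = ((-16/2 - 1/51*2) + 43) + 1/1324 = ((-16*½ - 2/51) + 43) + 1/1324 = ((-8 - 2/51) + 43) + 1/1324 = (-410/51 + 43) + 1/1324 = 1783/51 + 1/1324 = 2360743/67524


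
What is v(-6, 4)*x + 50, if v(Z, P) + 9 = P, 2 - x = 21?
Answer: 145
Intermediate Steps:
x = -19 (x = 2 - 1*21 = 2 - 21 = -19)
v(Z, P) = -9 + P
v(-6, 4)*x + 50 = (-9 + 4)*(-19) + 50 = -5*(-19) + 50 = 95 + 50 = 145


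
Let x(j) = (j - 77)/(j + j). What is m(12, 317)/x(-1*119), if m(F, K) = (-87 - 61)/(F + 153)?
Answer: -1258/1155 ≈ -1.0892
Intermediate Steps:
m(F, K) = -148/(153 + F)
x(j) = (-77 + j)/(2*j) (x(j) = (-77 + j)/((2*j)) = (-77 + j)*(1/(2*j)) = (-77 + j)/(2*j))
m(12, 317)/x(-1*119) = (-148/(153 + 12))/(((-77 - 1*119)/(2*((-1*119))))) = (-148/165)/(((1/2)*(-77 - 119)/(-119))) = (-148*1/165)/(((1/2)*(-1/119)*(-196))) = -148/(165*14/17) = -148/165*17/14 = -1258/1155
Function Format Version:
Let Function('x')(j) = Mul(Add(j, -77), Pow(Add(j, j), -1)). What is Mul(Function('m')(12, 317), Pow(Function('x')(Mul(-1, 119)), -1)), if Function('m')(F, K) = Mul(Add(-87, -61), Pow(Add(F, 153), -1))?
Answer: Rational(-1258, 1155) ≈ -1.0892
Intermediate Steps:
Function('m')(F, K) = Mul(-148, Pow(Add(153, F), -1))
Function('x')(j) = Mul(Rational(1, 2), Pow(j, -1), Add(-77, j)) (Function('x')(j) = Mul(Add(-77, j), Pow(Mul(2, j), -1)) = Mul(Add(-77, j), Mul(Rational(1, 2), Pow(j, -1))) = Mul(Rational(1, 2), Pow(j, -1), Add(-77, j)))
Mul(Function('m')(12, 317), Pow(Function('x')(Mul(-1, 119)), -1)) = Mul(Mul(-148, Pow(Add(153, 12), -1)), Pow(Mul(Rational(1, 2), Pow(Mul(-1, 119), -1), Add(-77, Mul(-1, 119))), -1)) = Mul(Mul(-148, Pow(165, -1)), Pow(Mul(Rational(1, 2), Pow(-119, -1), Add(-77, -119)), -1)) = Mul(Mul(-148, Rational(1, 165)), Pow(Mul(Rational(1, 2), Rational(-1, 119), -196), -1)) = Mul(Rational(-148, 165), Pow(Rational(14, 17), -1)) = Mul(Rational(-148, 165), Rational(17, 14)) = Rational(-1258, 1155)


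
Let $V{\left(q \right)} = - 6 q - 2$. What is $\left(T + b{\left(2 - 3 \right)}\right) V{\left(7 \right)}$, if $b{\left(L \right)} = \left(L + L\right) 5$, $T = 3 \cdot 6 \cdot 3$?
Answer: $-1936$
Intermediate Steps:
$V{\left(q \right)} = -2 - 6 q$
$T = 54$ ($T = 18 \cdot 3 = 54$)
$b{\left(L \right)} = 10 L$ ($b{\left(L \right)} = 2 L 5 = 10 L$)
$\left(T + b{\left(2 - 3 \right)}\right) V{\left(7 \right)} = \left(54 + 10 \left(2 - 3\right)\right) \left(-2 - 42\right) = \left(54 + 10 \left(-1\right)\right) \left(-44\right) = \left(54 - 10\right) \left(-44\right) = 44 \left(-44\right) = -1936$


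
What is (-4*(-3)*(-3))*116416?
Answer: -4190976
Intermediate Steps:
(-4*(-3)*(-3))*116416 = (12*(-3))*116416 = -36*116416 = -4190976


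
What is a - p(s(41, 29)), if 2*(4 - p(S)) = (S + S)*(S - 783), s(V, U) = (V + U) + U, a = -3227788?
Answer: -3295508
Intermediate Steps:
s(V, U) = V + 2*U (s(V, U) = (U + V) + U = V + 2*U)
p(S) = 4 - S*(-783 + S) (p(S) = 4 - (S + S)*(S - 783)/2 = 4 - 2*S*(-783 + S)/2 = 4 - S*(-783 + S))
a - p(s(41, 29)) = -3227788 - (4 - (41 + 2*29)**2 + 783*(41 + 2*29)) = -3227788 - (4 - (41 + 58)**2 + 783*(41 + 58)) = -3227788 - (4 - 1*99**2 + 783*99) = -3227788 - (4 - 1*9801 + 77517) = -3227788 - (4 - 9801 + 77517) = -3227788 - 1*67720 = -3227788 - 67720 = -3295508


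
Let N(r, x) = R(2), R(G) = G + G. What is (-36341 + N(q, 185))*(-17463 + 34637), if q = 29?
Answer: -624051638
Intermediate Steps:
R(G) = 2*G
N(r, x) = 4 (N(r, x) = 2*2 = 4)
(-36341 + N(q, 185))*(-17463 + 34637) = (-36341 + 4)*(-17463 + 34637) = -36337*17174 = -624051638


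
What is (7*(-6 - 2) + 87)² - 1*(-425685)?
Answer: 426646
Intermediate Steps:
(7*(-6 - 2) + 87)² - 1*(-425685) = (7*(-8) + 87)² + 425685 = (-56 + 87)² + 425685 = 31² + 425685 = 961 + 425685 = 426646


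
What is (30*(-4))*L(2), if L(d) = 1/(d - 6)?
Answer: 30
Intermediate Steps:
L(d) = 1/(-6 + d)
(30*(-4))*L(2) = (30*(-4))/(-6 + 2) = -120/(-4) = -120*(-¼) = 30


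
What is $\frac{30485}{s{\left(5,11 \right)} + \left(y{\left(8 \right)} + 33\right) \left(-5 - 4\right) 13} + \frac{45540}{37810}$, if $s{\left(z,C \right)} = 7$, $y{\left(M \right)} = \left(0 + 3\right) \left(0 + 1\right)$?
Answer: $- \frac{19222843}{3179821} \approx -6.0453$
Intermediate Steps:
$y{\left(M \right)} = 3$ ($y{\left(M \right)} = 3 \cdot 1 = 3$)
$\frac{30485}{s{\left(5,11 \right)} + \left(y{\left(8 \right)} + 33\right) \left(-5 - 4\right) 13} + \frac{45540}{37810} = \frac{30485}{7 + \left(3 + 33\right) \left(-5 - 4\right) 13} + \frac{45540}{37810} = \frac{30485}{7 + 36 \left(-9\right) 13} + 45540 \cdot \frac{1}{37810} = \frac{30485}{7 - 4212} + \frac{4554}{3781} = \frac{30485}{-4205} + \frac{4554}{3781} = 30485 \left(- \frac{1}{4205}\right) + \frac{4554}{3781} = - \frac{6097}{841} + \frac{4554}{3781} = - \frac{19222843}{3179821}$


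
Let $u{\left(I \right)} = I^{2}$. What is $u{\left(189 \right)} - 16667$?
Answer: $19054$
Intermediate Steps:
$u{\left(189 \right)} - 16667 = 189^{2} - 16667 = 35721 - 16667 = 19054$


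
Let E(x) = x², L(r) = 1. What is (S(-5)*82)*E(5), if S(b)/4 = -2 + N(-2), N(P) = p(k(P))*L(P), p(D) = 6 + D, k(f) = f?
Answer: 16400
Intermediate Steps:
N(P) = 6 + P (N(P) = (6 + P)*1 = 6 + P)
S(b) = 8 (S(b) = 4*(-2 + (6 - 2)) = 4*(-2 + 4) = 4*2 = 8)
(S(-5)*82)*E(5) = (8*82)*5² = 656*25 = 16400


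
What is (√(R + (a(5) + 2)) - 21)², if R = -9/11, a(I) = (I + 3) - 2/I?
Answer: (1155 - √26565)²/3025 ≈ 325.32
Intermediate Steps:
a(I) = 3 + I - 2/I (a(I) = (3 + I) - 2/I = 3 + I - 2/I)
R = -9/11 (R = -9*1/11 = -9/11 ≈ -0.81818)
(√(R + (a(5) + 2)) - 21)² = (√(-9/11 + ((3 + 5 - 2/5) + 2)) - 21)² = (√(-9/11 + ((3 + 5 - 2*⅕) + 2)) - 21)² = (√(-9/11 + ((3 + 5 - ⅖) + 2)) - 21)² = (√(-9/11 + (38/5 + 2)) - 21)² = (√(-9/11 + 48/5) - 21)² = (√(483/55) - 21)² = (√26565/55 - 21)² = (-21 + √26565/55)²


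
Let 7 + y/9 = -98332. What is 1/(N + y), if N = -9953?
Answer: -1/895004 ≈ -1.1173e-6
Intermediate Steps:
y = -885051 (y = -63 + 9*(-98332) = -63 - 884988 = -885051)
1/(N + y) = 1/(-9953 - 885051) = 1/(-895004) = -1/895004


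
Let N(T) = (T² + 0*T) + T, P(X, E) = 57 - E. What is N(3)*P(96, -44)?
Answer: 1212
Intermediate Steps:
N(T) = T + T² (N(T) = (T² + 0) + T = T² + T = T + T²)
N(3)*P(96, -44) = (3*(1 + 3))*(57 - 1*(-44)) = (3*4)*(57 + 44) = 12*101 = 1212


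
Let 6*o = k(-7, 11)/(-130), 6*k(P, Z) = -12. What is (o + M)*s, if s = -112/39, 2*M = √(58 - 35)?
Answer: -56/7605 - 56*√23/39 ≈ -6.8937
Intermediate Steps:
k(P, Z) = -2 (k(P, Z) = (⅙)*(-12) = -2)
o = 1/390 (o = (-2/(-130))/6 = (-2*(-1/130))/6 = (⅙)*(1/65) = 1/390 ≈ 0.0025641)
M = √23/2 (M = √(58 - 35)/2 = √23/2 ≈ 2.3979)
s = -112/39 (s = -112*1/39 = -112/39 ≈ -2.8718)
(o + M)*s = (1/390 + √23/2)*(-112/39) = -56/7605 - 56*√23/39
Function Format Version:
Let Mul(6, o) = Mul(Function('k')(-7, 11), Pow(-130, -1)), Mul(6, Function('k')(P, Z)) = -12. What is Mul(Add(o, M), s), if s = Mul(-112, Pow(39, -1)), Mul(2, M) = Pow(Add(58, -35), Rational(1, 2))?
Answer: Add(Rational(-56, 7605), Mul(Rational(-56, 39), Pow(23, Rational(1, 2)))) ≈ -6.8937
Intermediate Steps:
Function('k')(P, Z) = -2 (Function('k')(P, Z) = Mul(Rational(1, 6), -12) = -2)
o = Rational(1, 390) (o = Mul(Rational(1, 6), Mul(-2, Pow(-130, -1))) = Mul(Rational(1, 6), Mul(-2, Rational(-1, 130))) = Mul(Rational(1, 6), Rational(1, 65)) = Rational(1, 390) ≈ 0.0025641)
M = Mul(Rational(1, 2), Pow(23, Rational(1, 2))) (M = Mul(Rational(1, 2), Pow(Add(58, -35), Rational(1, 2))) = Mul(Rational(1, 2), Pow(23, Rational(1, 2))) ≈ 2.3979)
s = Rational(-112, 39) (s = Mul(-112, Rational(1, 39)) = Rational(-112, 39) ≈ -2.8718)
Mul(Add(o, M), s) = Mul(Add(Rational(1, 390), Mul(Rational(1, 2), Pow(23, Rational(1, 2)))), Rational(-112, 39)) = Add(Rational(-56, 7605), Mul(Rational(-56, 39), Pow(23, Rational(1, 2))))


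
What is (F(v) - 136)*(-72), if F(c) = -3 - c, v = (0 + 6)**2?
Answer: 12600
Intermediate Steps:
v = 36 (v = 6**2 = 36)
(F(v) - 136)*(-72) = ((-3 - 1*36) - 136)*(-72) = ((-3 - 36) - 136)*(-72) = (-39 - 136)*(-72) = -175*(-72) = 12600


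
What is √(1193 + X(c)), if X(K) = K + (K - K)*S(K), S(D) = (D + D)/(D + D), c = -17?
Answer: 14*√6 ≈ 34.293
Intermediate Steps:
S(D) = 1 (S(D) = (2*D)/((2*D)) = (2*D)*(1/(2*D)) = 1)
X(K) = K (X(K) = K + (K - K)*1 = K + 0*1 = K + 0 = K)
√(1193 + X(c)) = √(1193 - 17) = √1176 = 14*√6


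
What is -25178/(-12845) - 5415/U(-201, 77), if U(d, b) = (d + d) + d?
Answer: 28246003/2581845 ≈ 10.940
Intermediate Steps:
U(d, b) = 3*d (U(d, b) = 2*d + d = 3*d)
-25178/(-12845) - 5415/U(-201, 77) = -25178/(-12845) - 5415/(3*(-201)) = -25178*(-1/12845) - 5415/(-603) = 25178/12845 - 5415*(-1/603) = 25178/12845 + 1805/201 = 28246003/2581845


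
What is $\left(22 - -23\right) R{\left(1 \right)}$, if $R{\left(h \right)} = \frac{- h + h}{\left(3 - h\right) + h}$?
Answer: $0$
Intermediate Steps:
$R{\left(h \right)} = 0$ ($R{\left(h \right)} = \frac{0}{3} = 0 \cdot \frac{1}{3} = 0$)
$\left(22 - -23\right) R{\left(1 \right)} = \left(22 - -23\right) 0 = \left(22 + 23\right) 0 = 45 \cdot 0 = 0$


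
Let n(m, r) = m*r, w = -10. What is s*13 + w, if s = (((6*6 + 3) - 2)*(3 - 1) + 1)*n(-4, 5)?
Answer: -19510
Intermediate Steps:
s = -1500 (s = (((6*6 + 3) - 2)*(3 - 1) + 1)*(-4*5) = (((36 + 3) - 2)*2 + 1)*(-20) = ((39 - 2)*2 + 1)*(-20) = (37*2 + 1)*(-20) = (74 + 1)*(-20) = 75*(-20) = -1500)
s*13 + w = -1500*13 - 10 = -19500 - 10 = -19510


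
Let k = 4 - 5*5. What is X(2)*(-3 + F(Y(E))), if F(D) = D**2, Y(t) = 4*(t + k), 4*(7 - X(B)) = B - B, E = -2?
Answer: 59227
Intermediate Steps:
k = -21 (k = 4 - 25 = -21)
X(B) = 7 (X(B) = 7 - (B - B)/4 = 7 - 1/4*0 = 7 + 0 = 7)
Y(t) = -84 + 4*t (Y(t) = 4*(t - 21) = 4*(-21 + t) = -84 + 4*t)
X(2)*(-3 + F(Y(E))) = 7*(-3 + (-84 + 4*(-2))**2) = 7*(-3 + (-84 - 8)**2) = 7*(-3 + (-92)**2) = 7*(-3 + 8464) = 7*8461 = 59227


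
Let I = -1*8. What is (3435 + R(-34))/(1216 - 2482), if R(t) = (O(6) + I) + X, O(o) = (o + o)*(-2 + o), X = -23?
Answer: -1726/633 ≈ -2.7267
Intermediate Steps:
O(o) = 2*o*(-2 + o) (O(o) = (2*o)*(-2 + o) = 2*o*(-2 + o))
I = -8
R(t) = 17 (R(t) = (2*6*(-2 + 6) - 8) - 23 = (2*6*4 - 8) - 23 = (48 - 8) - 23 = 40 - 23 = 17)
(3435 + R(-34))/(1216 - 2482) = (3435 + 17)/(1216 - 2482) = 3452/(-1266) = 3452*(-1/1266) = -1726/633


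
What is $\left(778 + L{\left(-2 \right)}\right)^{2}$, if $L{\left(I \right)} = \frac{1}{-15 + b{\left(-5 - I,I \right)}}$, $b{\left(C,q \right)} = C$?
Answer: $\frac{196084009}{324} \approx 6.052 \cdot 10^{5}$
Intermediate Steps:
$L{\left(I \right)} = \frac{1}{-20 - I}$ ($L{\left(I \right)} = \frac{1}{-15 - \left(5 + I\right)} = \frac{1}{-20 - I}$)
$\left(778 + L{\left(-2 \right)}\right)^{2} = \left(778 - \frac{1}{20 - 2}\right)^{2} = \left(778 - \frac{1}{18}\right)^{2} = \left(\frac{14003}{18}\right)^{2} = \frac{196084009}{324}$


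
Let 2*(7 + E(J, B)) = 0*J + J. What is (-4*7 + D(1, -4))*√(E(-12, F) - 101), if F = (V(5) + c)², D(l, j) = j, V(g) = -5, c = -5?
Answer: -32*I*√114 ≈ -341.67*I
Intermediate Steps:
F = 100 (F = (-5 - 5)² = (-10)² = 100)
E(J, B) = -7 + J/2 (E(J, B) = -7 + (0*J + J)/2 = -7 + (0 + J)/2 = -7 + J/2)
(-4*7 + D(1, -4))*√(E(-12, F) - 101) = (-4*7 - 4)*√((-7 + (½)*(-12)) - 101) = (-28 - 4)*√((-7 - 6) - 101) = -32*√(-13 - 101) = -32*I*√114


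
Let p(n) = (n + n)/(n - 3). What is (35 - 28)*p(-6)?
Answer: 28/3 ≈ 9.3333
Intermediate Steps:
p(n) = 2*n/(-3 + n) (p(n) = (2*n)/(-3 + n) = 2*n/(-3 + n))
(35 - 28)*p(-6) = (35 - 28)*(2*(-6)/(-3 - 6)) = 7*(2*(-6)/(-9)) = 7*(2*(-6)*(-⅑)) = 7*(4/3) = 28/3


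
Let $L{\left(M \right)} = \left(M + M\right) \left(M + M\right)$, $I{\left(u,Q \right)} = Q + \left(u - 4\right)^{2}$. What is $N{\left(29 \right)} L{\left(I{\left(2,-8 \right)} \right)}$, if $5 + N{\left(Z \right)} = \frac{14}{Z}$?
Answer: $- \frac{8384}{29} \approx -289.1$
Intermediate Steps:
$N{\left(Z \right)} = -5 + \frac{14}{Z}$
$I{\left(u,Q \right)} = Q + \left(-4 + u\right)^{2}$
$L{\left(M \right)} = 4 M^{2}$ ($L{\left(M \right)} = 2 M 2 M = 4 M^{2}$)
$N{\left(29 \right)} L{\left(I{\left(2,-8 \right)} \right)} = \left(-5 + \frac{14}{29}\right) 4 \left(-8 + \left(-4 + 2\right)^{2}\right)^{2} = \left(-5 + 14 \cdot \frac{1}{29}\right) 4 \left(-8 + \left(-2\right)^{2}\right)^{2} = \left(-5 + \frac{14}{29}\right) 4 \left(-8 + 4\right)^{2} = - \frac{131 \cdot 4 \left(-4\right)^{2}}{29} = - \frac{131 \cdot 4 \cdot 16}{29} = \left(- \frac{131}{29}\right) 64 = - \frac{8384}{29}$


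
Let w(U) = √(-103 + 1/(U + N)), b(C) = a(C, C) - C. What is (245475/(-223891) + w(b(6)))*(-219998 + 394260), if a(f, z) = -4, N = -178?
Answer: -42776964450/223891 + 87131*I*√910155/47 ≈ -1.9106e+5 + 1.7686e+6*I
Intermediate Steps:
b(C) = -4 - C
w(U) = √(-103 + 1/(-178 + U)) (w(U) = √(-103 + 1/(U - 178)) = √(-103 + 1/(-178 + U)))
(245475/(-223891) + w(b(6)))*(-219998 + 394260) = (245475/(-223891) + √((18335 - 103*(-4 - 1*6))/(-178 + (-4 - 1*6))))*(-219998 + 394260) = (245475*(-1/223891) + √((18335 - 103*(-4 - 6))/(-178 + (-4 - 6))))*174262 = (-245475/223891 + √((18335 - 103*(-10))/(-178 - 10)))*174262 = (-245475/223891 + √((18335 + 1030)/(-188)))*174262 = (-245475/223891 + √(-1/188*19365))*174262 = (-245475/223891 + √(-19365/188))*174262 = (-245475/223891 + I*√910155/94)*174262 = -42776964450/223891 + 87131*I*√910155/47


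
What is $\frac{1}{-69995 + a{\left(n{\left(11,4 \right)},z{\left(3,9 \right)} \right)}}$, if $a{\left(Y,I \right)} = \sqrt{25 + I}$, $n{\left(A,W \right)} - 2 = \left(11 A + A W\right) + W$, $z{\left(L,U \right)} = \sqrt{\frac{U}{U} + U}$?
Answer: $- \frac{1}{69995 - \sqrt{25 + \sqrt{10}}} \approx -1.4288 \cdot 10^{-5}$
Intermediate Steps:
$z{\left(L,U \right)} = \sqrt{1 + U}$
$n{\left(A,W \right)} = 2 + W + 11 A + A W$ ($n{\left(A,W \right)} = 2 + \left(\left(11 A + A W\right) + W\right) = 2 + \left(W + 11 A + A W\right) = 2 + W + 11 A + A W$)
$\frac{1}{-69995 + a{\left(n{\left(11,4 \right)},z{\left(3,9 \right)} \right)}} = \frac{1}{-69995 + \sqrt{25 + \sqrt{1 + 9}}} = \frac{1}{-69995 + \sqrt{25 + \sqrt{10}}}$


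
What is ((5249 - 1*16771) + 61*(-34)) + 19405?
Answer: 5809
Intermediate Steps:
((5249 - 1*16771) + 61*(-34)) + 19405 = ((5249 - 16771) - 2074) + 19405 = (-11522 - 2074) + 19405 = -13596 + 19405 = 5809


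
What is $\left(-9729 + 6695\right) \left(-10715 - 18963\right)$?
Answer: $90043052$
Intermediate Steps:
$\left(-9729 + 6695\right) \left(-10715 - 18963\right) = \left(-3034\right) \left(-29678\right) = 90043052$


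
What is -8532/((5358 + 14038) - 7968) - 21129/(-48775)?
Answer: -43671522/139350175 ≈ -0.31339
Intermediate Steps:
-8532/((5358 + 14038) - 7968) - 21129/(-48775) = -8532/(19396 - 7968) - 21129*(-1/48775) = -8532/11428 + 21129/48775 = -8532*1/11428 + 21129/48775 = -2133/2857 + 21129/48775 = -43671522/139350175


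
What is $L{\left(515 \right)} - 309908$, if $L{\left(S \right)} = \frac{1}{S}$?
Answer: $- \frac{159602619}{515} \approx -3.0991 \cdot 10^{5}$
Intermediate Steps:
$L{\left(515 \right)} - 309908 = \frac{1}{515} - 309908 = - \frac{159602619}{515}$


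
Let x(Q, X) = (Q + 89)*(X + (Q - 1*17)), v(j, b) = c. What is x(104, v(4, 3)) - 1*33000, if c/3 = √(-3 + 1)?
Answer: -16209 + 579*I*√2 ≈ -16209.0 + 818.83*I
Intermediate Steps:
c = 3*I*√2 (c = 3*√(-3 + 1) = 3*√(-2) = 3*(I*√2) = 3*I*√2 ≈ 4.2426*I)
v(j, b) = 3*I*√2
x(Q, X) = (89 + Q)*(-17 + Q + X) (x(Q, X) = (89 + Q)*(X + (Q - 17)) = (89 + Q)*(X + (-17 + Q)) = (89 + Q)*(-17 + Q + X))
x(104, v(4, 3)) - 1*33000 = (-1513 + 104² + 72*104 + 89*(3*I*√2) + 104*(3*I*√2)) - 1*33000 = (-1513 + 10816 + 7488 + 267*I*√2 + 312*I*√2) - 33000 = (16791 + 579*I*√2) - 33000 = -16209 + 579*I*√2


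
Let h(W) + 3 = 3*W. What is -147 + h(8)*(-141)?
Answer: -3108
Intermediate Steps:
h(W) = -3 + 3*W
-147 + h(8)*(-141) = -147 + (-3 + 3*8)*(-141) = -147 + (-3 + 24)*(-141) = -147 + 21*(-141) = -147 - 2961 = -3108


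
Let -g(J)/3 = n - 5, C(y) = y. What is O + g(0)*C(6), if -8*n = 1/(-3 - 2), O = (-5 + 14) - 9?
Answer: 1791/20 ≈ 89.550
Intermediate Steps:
O = 0 (O = 9 - 9 = 0)
n = 1/40 (n = -1/(8*(-3 - 2)) = -1/8/(-5) = -1/8*(-1/5) = 1/40 ≈ 0.025000)
g(J) = 597/40 (g(J) = -3*(1/40 - 5) = -3*(-199/40) = 597/40)
O + g(0)*C(6) = 0 + (597/40)*6 = 0 + 1791/20 = 1791/20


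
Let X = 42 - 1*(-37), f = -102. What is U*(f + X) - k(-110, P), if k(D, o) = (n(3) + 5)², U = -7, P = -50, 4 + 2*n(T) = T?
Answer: 563/4 ≈ 140.75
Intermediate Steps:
n(T) = -2 + T/2
X = 79 (X = 42 + 37 = 79)
k(D, o) = 81/4 (k(D, o) = ((-2 + (½)*3) + 5)² = ((-2 + 3/2) + 5)² = (-½ + 5)² = (9/2)² = 81/4)
U*(f + X) - k(-110, P) = -7*(-102 + 79) - 1*81/4 = -7*(-23) - 81/4 = 161 - 81/4 = 563/4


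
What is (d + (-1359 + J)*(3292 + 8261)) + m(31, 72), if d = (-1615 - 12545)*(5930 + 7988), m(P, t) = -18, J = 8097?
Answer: -119234784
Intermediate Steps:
d = -197078880 (d = -14160*13918 = -197078880)
(d + (-1359 + J)*(3292 + 8261)) + m(31, 72) = (-197078880 + (-1359 + 8097)*(3292 + 8261)) - 18 = (-197078880 + 6738*11553) - 18 = (-197078880 + 77844114) - 18 = -119234766 - 18 = -119234784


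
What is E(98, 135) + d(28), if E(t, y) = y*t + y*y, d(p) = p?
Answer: 31483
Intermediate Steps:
E(t, y) = y**2 + t*y (E(t, y) = t*y + y**2 = y**2 + t*y)
E(98, 135) + d(28) = 135*(98 + 135) + 28 = 135*233 + 28 = 31455 + 28 = 31483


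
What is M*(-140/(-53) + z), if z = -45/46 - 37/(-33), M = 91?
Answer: 20385911/80454 ≈ 253.39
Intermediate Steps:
z = 217/1518 (z = -45*1/46 - 37*(-1/33) = -45/46 + 37/33 = 217/1518 ≈ 0.14295)
M*(-140/(-53) + z) = 91*(-140/(-53) + 217/1518) = 91*(-140*(-1/53) + 217/1518) = 91*(140/53 + 217/1518) = 91*(224021/80454) = 20385911/80454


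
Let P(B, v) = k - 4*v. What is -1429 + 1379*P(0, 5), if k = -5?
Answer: -35904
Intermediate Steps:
P(B, v) = -5 - 4*v
-1429 + 1379*P(0, 5) = -1429 + 1379*(-5 - 4*5) = -1429 + 1379*(-5 - 20) = -1429 + 1379*(-25) = -1429 - 34475 = -35904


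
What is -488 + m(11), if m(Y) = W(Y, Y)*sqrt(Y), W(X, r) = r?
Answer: -488 + 11*sqrt(11) ≈ -451.52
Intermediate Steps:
m(Y) = Y**(3/2) (m(Y) = Y*sqrt(Y) = Y**(3/2))
-488 + m(11) = -488 + 11**(3/2) = -488 + 11*sqrt(11)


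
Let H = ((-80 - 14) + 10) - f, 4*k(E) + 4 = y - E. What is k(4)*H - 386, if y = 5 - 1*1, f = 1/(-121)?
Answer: -36543/121 ≈ -302.01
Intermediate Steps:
f = -1/121 ≈ -0.0082645
y = 4 (y = 5 - 1 = 4)
k(E) = -E/4 (k(E) = -1 + (4 - E)/4 = -1 + (1 - E/4) = -E/4)
H = -10163/121 (H = ((-80 - 14) + 10) - 1*(-1/121) = (-94 + 10) + 1/121 = -84 + 1/121 = -10163/121 ≈ -83.992)
k(4)*H - 386 = -¼*4*(-10163/121) - 386 = -1*(-10163/121) - 386 = 10163/121 - 386 = -36543/121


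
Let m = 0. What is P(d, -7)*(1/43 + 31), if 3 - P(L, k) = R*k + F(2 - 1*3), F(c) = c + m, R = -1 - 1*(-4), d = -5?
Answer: 33350/43 ≈ 775.58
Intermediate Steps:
R = 3 (R = -1 + 4 = 3)
F(c) = c (F(c) = c + 0 = c)
P(L, k) = 4 - 3*k (P(L, k) = 3 - (3*k + (2 - 1*3)) = 3 - (3*k + (2 - 3)) = 3 - (3*k - 1) = 3 - (-1 + 3*k) = 3 + (1 - 3*k) = 4 - 3*k)
P(d, -7)*(1/43 + 31) = (4 - 3*(-7))*(1/43 + 31) = (4 + 21)*(1/43 + 31) = 25*(1334/43) = 33350/43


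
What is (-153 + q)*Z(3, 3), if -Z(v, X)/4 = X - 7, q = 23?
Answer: -2080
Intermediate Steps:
Z(v, X) = 28 - 4*X (Z(v, X) = -4*(X - 7) = -4*(-7 + X) = 28 - 4*X)
(-153 + q)*Z(3, 3) = (-153 + 23)*(28 - 4*3) = -130*(28 - 12) = -130*16 = -2080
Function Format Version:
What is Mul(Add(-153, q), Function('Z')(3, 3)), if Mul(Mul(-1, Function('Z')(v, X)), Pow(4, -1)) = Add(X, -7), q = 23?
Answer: -2080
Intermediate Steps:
Function('Z')(v, X) = Add(28, Mul(-4, X)) (Function('Z')(v, X) = Mul(-4, Add(X, -7)) = Mul(-4, Add(-7, X)) = Add(28, Mul(-4, X)))
Mul(Add(-153, q), Function('Z')(3, 3)) = Mul(Add(-153, 23), Add(28, Mul(-4, 3))) = Mul(-130, Add(28, -12)) = Mul(-130, 16) = -2080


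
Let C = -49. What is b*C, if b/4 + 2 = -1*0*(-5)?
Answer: 392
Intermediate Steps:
b = -8 (b = -8 + 4*(-1*0*(-5)) = -8 + 4*(0*(-5)) = -8 + 4*0 = -8 + 0 = -8)
b*C = -8*(-49) = 392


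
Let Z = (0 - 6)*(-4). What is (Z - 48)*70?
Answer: -1680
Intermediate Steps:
Z = 24 (Z = -6*(-4) = 24)
(Z - 48)*70 = (24 - 48)*70 = -24*70 = -1680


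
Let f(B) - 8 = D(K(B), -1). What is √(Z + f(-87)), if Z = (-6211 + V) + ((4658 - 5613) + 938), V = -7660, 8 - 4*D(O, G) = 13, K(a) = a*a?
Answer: 5*I*√2221/2 ≈ 117.82*I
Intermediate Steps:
K(a) = a²
D(O, G) = -5/4 (D(O, G) = 2 - ¼*13 = 2 - 13/4 = -5/4)
f(B) = 27/4 (f(B) = 8 - 5/4 = 27/4)
Z = -13888 (Z = (-6211 - 7660) + ((4658 - 5613) + 938) = -13871 + (-955 + 938) = -13871 - 17 = -13888)
√(Z + f(-87)) = √(-13888 + 27/4) = √(-55525/4) = 5*I*√2221/2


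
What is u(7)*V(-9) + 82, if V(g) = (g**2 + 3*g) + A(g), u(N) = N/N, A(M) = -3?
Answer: 133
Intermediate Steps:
u(N) = 1
V(g) = -3 + g**2 + 3*g (V(g) = (g**2 + 3*g) - 3 = -3 + g**2 + 3*g)
u(7)*V(-9) + 82 = 1*(-3 + (-9)**2 + 3*(-9)) + 82 = 1*(-3 + 81 - 27) + 82 = 1*51 + 82 = 51 + 82 = 133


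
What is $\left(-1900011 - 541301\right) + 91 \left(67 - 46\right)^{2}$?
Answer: $-2401181$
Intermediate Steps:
$\left(-1900011 - 541301\right) + 91 \left(67 - 46\right)^{2} = -2441312 + 91 \cdot 21^{2} = -2441312 + 91 \cdot 441 = -2441312 + 40131 = -2401181$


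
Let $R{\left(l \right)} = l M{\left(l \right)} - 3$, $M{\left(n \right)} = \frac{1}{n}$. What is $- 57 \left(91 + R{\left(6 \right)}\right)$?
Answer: $-5073$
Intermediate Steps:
$R{\left(l \right)} = -2$ ($R{\left(l \right)} = \frac{l}{l} - 3 = 1 - 3 = -2$)
$- 57 \left(91 + R{\left(6 \right)}\right) = - 57 \left(91 - 2\right) = \left(-57\right) 89 = -5073$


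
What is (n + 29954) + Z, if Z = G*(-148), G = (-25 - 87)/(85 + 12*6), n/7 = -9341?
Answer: -5546405/157 ≈ -35327.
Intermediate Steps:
n = -65387 (n = 7*(-9341) = -65387)
G = -112/157 (G = -112/(85 + 72) = -112/157 ≈ -0.71338)
Z = 16576/157 (Z = -112/157*(-148) = 16576/157 ≈ 105.58)
(n + 29954) + Z = (-65387 + 29954) + 16576/157 = -35433 + 16576/157 = -5546405/157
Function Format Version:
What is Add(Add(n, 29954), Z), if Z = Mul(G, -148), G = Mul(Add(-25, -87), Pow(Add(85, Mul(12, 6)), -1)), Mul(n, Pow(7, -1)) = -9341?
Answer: Rational(-5546405, 157) ≈ -35327.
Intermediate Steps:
n = -65387 (n = Mul(7, -9341) = -65387)
G = Rational(-112, 157) (G = Mul(-112, Pow(Add(85, 72), -1)) = Mul(-112, Pow(157, -1)) = Mul(-112, Rational(1, 157)) = Rational(-112, 157) ≈ -0.71338)
Z = Rational(16576, 157) (Z = Mul(Rational(-112, 157), -148) = Rational(16576, 157) ≈ 105.58)
Add(Add(n, 29954), Z) = Add(Add(-65387, 29954), Rational(16576, 157)) = Add(-35433, Rational(16576, 157)) = Rational(-5546405, 157)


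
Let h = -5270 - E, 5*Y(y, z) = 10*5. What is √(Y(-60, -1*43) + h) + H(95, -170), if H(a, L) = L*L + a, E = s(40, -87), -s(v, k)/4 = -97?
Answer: 28995 + 4*I*√353 ≈ 28995.0 + 75.153*I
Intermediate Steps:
s(v, k) = 388 (s(v, k) = -4*(-97) = 388)
E = 388
Y(y, z) = 10 (Y(y, z) = (10*5)/5 = (⅕)*50 = 10)
H(a, L) = a + L² (H(a, L) = L² + a = a + L²)
h = -5658 (h = -5270 - 1*388 = -5270 - 388 = -5658)
√(Y(-60, -1*43) + h) + H(95, -170) = √(10 - 5658) + (95 + (-170)²) = √(-5648) + (95 + 28900) = 4*I*√353 + 28995 = 28995 + 4*I*√353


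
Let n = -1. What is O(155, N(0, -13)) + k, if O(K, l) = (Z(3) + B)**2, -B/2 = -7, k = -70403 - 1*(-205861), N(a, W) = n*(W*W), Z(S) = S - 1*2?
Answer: 135683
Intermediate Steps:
Z(S) = -2 + S (Z(S) = S - 2 = -2 + S)
N(a, W) = -W**2 (N(a, W) = -W*W = -W**2)
k = 135458 (k = -70403 + 205861 = 135458)
B = 14 (B = -2*(-7) = 14)
O(K, l) = 225 (O(K, l) = ((-2 + 3) + 14)**2 = (1 + 14)**2 = 15**2 = 225)
O(155, N(0, -13)) + k = 225 + 135458 = 135683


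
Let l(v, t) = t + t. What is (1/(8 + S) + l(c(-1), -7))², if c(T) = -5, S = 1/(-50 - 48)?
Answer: 118026496/613089 ≈ 192.51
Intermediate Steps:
S = -1/98 (S = 1/(-98) = -1/98 ≈ -0.010204)
l(v, t) = 2*t
(1/(8 + S) + l(c(-1), -7))² = (1/(8 - 1/98) + 2*(-7))² = (1/(783/98) - 14)² = (98/783 - 14)² = (-10864/783)² = 118026496/613089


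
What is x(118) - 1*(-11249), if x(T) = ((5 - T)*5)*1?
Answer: 10684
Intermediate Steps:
x(T) = 25 - 5*T (x(T) = (25 - 5*T)*1 = 25 - 5*T)
x(118) - 1*(-11249) = (25 - 5*118) - 1*(-11249) = (25 - 590) + 11249 = -565 + 11249 = 10684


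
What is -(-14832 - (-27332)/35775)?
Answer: 530587468/35775 ≈ 14831.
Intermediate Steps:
-(-14832 - (-27332)/35775) = -(-14832 - 1*(-27332/35775)) = -(-14832 + 27332/35775) = -1*(-530587468/35775) = 530587468/35775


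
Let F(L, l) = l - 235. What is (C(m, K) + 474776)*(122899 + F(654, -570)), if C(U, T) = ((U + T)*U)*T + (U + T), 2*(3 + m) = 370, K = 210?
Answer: 1887256772352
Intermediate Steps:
m = 182 (m = -3 + (1/2)*370 = -3 + 185 = 182)
C(U, T) = T + U + T*U*(T + U) (C(U, T) = ((T + U)*U)*T + (T + U) = (U*(T + U))*T + (T + U) = T*U*(T + U) + (T + U) = T + U + T*U*(T + U))
F(L, l) = -235 + l
(C(m, K) + 474776)*(122899 + F(654, -570)) = ((210 + 182 + 210*182**2 + 182*210**2) + 474776)*(122899 + (-235 - 570)) = ((210 + 182 + 210*33124 + 182*44100) + 474776)*(122899 - 805) = ((210 + 182 + 6956040 + 8026200) + 474776)*122094 = (14982632 + 474776)*122094 = 15457408*122094 = 1887256772352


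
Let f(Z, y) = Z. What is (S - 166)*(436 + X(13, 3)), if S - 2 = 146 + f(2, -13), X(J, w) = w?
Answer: -7024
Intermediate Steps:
S = 150 (S = 2 + (146 + 2) = 2 + 148 = 150)
(S - 166)*(436 + X(13, 3)) = (150 - 166)*(436 + 3) = -16*439 = -7024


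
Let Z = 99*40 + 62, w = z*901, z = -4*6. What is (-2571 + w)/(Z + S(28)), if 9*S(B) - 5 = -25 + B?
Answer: -217755/36206 ≈ -6.0143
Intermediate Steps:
z = -24
S(B) = -20/9 + B/9 (S(B) = 5/9 + (-25 + B)/9 = 5/9 + (-25/9 + B/9) = -20/9 + B/9)
w = -21624 (w = -24*901 = -21624)
Z = 4022 (Z = 3960 + 62 = 4022)
(-2571 + w)/(Z + S(28)) = (-2571 - 21624)/(4022 + (-20/9 + (1/9)*28)) = -24195/(4022 + (-20/9 + 28/9)) = -24195/(4022 + 8/9) = -24195/36206/9 = -24195*9/36206 = -217755/36206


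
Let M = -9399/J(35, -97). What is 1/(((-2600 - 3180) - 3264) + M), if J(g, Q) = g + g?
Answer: -70/642479 ≈ -0.00010895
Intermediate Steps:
J(g, Q) = 2*g
M = -9399/70 (M = -9399/(2*35) = -9399/70 ≈ -134.27)
1/(((-2600 - 3180) - 3264) + M) = 1/(((-2600 - 3180) - 3264) - 9399/70) = 1/((-5780 - 3264) - 9399/70) = 1/(-9044 - 9399/70) = 1/(-642479/70) = -70/642479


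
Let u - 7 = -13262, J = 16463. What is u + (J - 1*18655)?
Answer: -15447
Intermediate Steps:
u = -13255 (u = 7 - 13262 = -13255)
u + (J - 1*18655) = -13255 + (16463 - 1*18655) = -13255 + (16463 - 18655) = -13255 - 2192 = -15447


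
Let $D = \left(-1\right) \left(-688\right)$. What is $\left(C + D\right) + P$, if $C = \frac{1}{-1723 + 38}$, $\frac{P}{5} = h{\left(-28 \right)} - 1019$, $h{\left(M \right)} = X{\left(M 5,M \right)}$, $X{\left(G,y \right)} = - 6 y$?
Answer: $- \frac{6010396}{1685} \approx -3567.0$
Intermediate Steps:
$h{\left(M \right)} = - 6 M$
$P = -4255$ ($P = 5 \left(\left(-6\right) \left(-28\right) - 1019\right) = 5 \left(168 - 1019\right) = 5 \left(-851\right) = -4255$)
$D = 688$
$C = - \frac{1}{1685}$ ($C = \frac{1}{-1685} = - \frac{1}{1685} \approx -0.00059347$)
$\left(C + D\right) + P = \left(- \frac{1}{1685} + 688\right) - 4255 = \frac{1159279}{1685} - 4255 = - \frac{6010396}{1685}$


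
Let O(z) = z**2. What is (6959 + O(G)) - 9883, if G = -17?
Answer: -2635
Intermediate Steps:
(6959 + O(G)) - 9883 = (6959 + (-17)**2) - 9883 = (6959 + 289) - 9883 = 7248 - 9883 = -2635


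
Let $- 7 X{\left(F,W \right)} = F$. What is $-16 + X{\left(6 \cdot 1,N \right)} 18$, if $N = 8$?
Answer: $- \frac{220}{7} \approx -31.429$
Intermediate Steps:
$X{\left(F,W \right)} = - \frac{F}{7}$
$-16 + X{\left(6 \cdot 1,N \right)} 18 = -16 + - \frac{6 \cdot 1}{7} \cdot 18 = -16 + \left(- \frac{1}{7}\right) 6 \cdot 18 = -16 - \frac{108}{7} = - \frac{220}{7}$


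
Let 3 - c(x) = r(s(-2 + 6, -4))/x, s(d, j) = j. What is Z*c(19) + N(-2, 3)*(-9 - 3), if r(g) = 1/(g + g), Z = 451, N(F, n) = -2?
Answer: 209755/152 ≈ 1380.0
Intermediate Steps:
r(g) = 1/(2*g)
c(x) = 3 + 1/(8*x) (c(x) = 3 - (1/2)/(-4)/x = 3 - (1/2)*(-1/4)/x = 3 - (-1)/(8*x) = 3 + 1/(8*x))
Z*c(19) + N(-2, 3)*(-9 - 3) = 451*(3 + (1/8)/19) - 2*(-9 - 3) = 451*(3 + (1/8)*(1/19)) - 2*(-12) = 451*(3 + 1/152) + 24 = 451*(457/152) + 24 = 206107/152 + 24 = 209755/152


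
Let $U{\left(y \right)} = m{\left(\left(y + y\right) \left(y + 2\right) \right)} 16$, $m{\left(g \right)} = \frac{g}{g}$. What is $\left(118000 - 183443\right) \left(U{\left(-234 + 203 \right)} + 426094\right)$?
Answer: $-27885916730$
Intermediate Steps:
$m{\left(g \right)} = 1$
$U{\left(y \right)} = 16$ ($U{\left(y \right)} = 1 \cdot 16 = 16$)
$\left(118000 - 183443\right) \left(U{\left(-234 + 203 \right)} + 426094\right) = \left(118000 - 183443\right) \left(16 + 426094\right) = \left(-65443\right) 426110 = -27885916730$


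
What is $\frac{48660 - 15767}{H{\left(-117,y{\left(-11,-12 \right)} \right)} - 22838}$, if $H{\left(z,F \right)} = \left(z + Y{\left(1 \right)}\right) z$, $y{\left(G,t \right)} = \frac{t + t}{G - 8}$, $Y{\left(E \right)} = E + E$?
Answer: $- \frac{32893}{9383} \approx -3.5056$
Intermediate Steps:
$Y{\left(E \right)} = 2 E$
$y{\left(G,t \right)} = \frac{2 t}{-8 + G}$
$H{\left(z,F \right)} = z \left(2 + z\right)$ ($H{\left(z,F \right)} = \left(z + 2 \cdot 1\right) z = \left(z + 2\right) z = \left(2 + z\right) z = z \left(2 + z\right)$)
$\frac{48660 - 15767}{H{\left(-117,y{\left(-11,-12 \right)} \right)} - 22838} = \frac{48660 - 15767}{- 117 \left(2 - 117\right) - 22838} = \frac{32893}{\left(-117\right) \left(-115\right) - 22838} = \frac{32893}{13455 - 22838} = \frac{32893}{-9383} = 32893 \left(- \frac{1}{9383}\right) = - \frac{32893}{9383}$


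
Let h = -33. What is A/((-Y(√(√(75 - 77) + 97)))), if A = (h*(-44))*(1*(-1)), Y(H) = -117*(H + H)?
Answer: -242/(39*√(97 + I*√2)) ≈ -0.62998 + 0.0045922*I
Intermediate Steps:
Y(H) = -234*H
A = -1452 (A = (-33*(-44))*(1*(-1)) = 1452*(-1) = -1452)
A/((-Y(√(√(75 - 77) + 97)))) = -1452*1/(234*√(√(75 - 77) + 97)) = -1452*1/(234*√(√(-2) + 97)) = -1452*1/(234*√(I*√2 + 97)) = -1452*1/(234*√(97 + I*√2)) = -242/(39*√(97 + I*√2))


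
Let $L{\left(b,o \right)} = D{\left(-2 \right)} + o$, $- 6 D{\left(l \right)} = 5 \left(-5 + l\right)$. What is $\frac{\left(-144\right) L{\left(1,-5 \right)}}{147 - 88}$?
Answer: $- \frac{120}{59} \approx -2.0339$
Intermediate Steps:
$D{\left(l \right)} = \frac{25}{6} - \frac{5 l}{6}$ ($D{\left(l \right)} = - \frac{5 \left(-5 + l\right)}{6} = - \frac{-25 + 5 l}{6} = \frac{25}{6} - \frac{5 l}{6}$)
$L{\left(b,o \right)} = \frac{35}{6} + o$ ($L{\left(b,o \right)} = \left(\frac{25}{6} - - \frac{5}{3}\right) + o = \left(\frac{25}{6} + \frac{5}{3}\right) + o = \frac{35}{6} + o$)
$\frac{\left(-144\right) L{\left(1,-5 \right)}}{147 - 88} = \frac{\left(-144\right) \left(\frac{35}{6} - 5\right)}{147 - 88} = \frac{\left(-144\right) \frac{5}{6}}{59} = \left(-120\right) \frac{1}{59} = - \frac{120}{59}$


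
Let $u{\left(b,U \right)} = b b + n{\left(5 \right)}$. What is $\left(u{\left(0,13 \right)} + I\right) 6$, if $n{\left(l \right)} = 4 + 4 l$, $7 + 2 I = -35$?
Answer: $18$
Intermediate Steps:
$I = -21$ ($I = - \frac{7}{2} + \frac{1}{2} \left(-35\right) = - \frac{7}{2} - \frac{35}{2} = -21$)
$u{\left(b,U \right)} = 24 + b^{2}$ ($u{\left(b,U \right)} = b b + \left(4 + 4 \cdot 5\right) = b^{2} + \left(4 + 20\right) = b^{2} + 24 = 24 + b^{2}$)
$\left(u{\left(0,13 \right)} + I\right) 6 = \left(\left(24 + 0^{2}\right) - 21\right) 6 = \left(\left(24 + 0\right) - 21\right) 6 = \left(24 - 21\right) 6 = 3 \cdot 6 = 18$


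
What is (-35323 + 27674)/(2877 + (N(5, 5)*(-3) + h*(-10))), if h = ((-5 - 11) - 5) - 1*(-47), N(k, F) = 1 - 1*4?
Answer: -7649/2626 ≈ -2.9128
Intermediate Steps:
N(k, F) = -3 (N(k, F) = 1 - 4 = -3)
h = 26 (h = (-16 - 5) + 47 = -21 + 47 = 26)
(-35323 + 27674)/(2877 + (N(5, 5)*(-3) + h*(-10))) = (-35323 + 27674)/(2877 + (-3*(-3) + 26*(-10))) = -7649/(2877 + (9 - 260)) = -7649/(2877 - 251) = -7649/2626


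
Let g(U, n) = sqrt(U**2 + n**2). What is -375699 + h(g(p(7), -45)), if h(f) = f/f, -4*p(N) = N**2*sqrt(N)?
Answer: -375698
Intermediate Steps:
p(N) = -N**(5/2)/4 (p(N) = -N**2*sqrt(N)/4 = -N**(5/2)/4)
h(f) = 1
-375699 + h(g(p(7), -45)) = -375699 + 1 = -375698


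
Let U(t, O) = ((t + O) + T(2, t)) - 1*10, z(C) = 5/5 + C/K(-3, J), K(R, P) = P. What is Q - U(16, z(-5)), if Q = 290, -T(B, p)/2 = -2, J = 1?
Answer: 284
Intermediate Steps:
T(B, p) = 4 (T(B, p) = -2*(-2) = 4)
z(C) = 1 + C (z(C) = 5/5 + C/1 = 5*(⅕) + C*1 = 1 + C)
U(t, O) = -6 + O + t (U(t, O) = ((t + O) + 4) - 1*10 = ((O + t) + 4) - 10 = (4 + O + t) - 10 = -6 + O + t)
Q - U(16, z(-5)) = 290 - (-6 + (1 - 5) + 16) = 290 - (-6 - 4 + 16) = 290 - 1*6 = 290 - 6 = 284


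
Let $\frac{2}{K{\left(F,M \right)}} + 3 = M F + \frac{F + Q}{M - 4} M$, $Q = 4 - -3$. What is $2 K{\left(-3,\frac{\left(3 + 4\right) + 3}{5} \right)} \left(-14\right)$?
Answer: $\frac{56}{13} \approx 4.3077$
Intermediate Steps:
$Q = 7$ ($Q = 4 + 3 = 7$)
$K{\left(F,M \right)} = \frac{2}{-3 + F M + \frac{M \left(7 + F\right)}{-4 + M}}$ ($K{\left(F,M \right)} = \frac{2}{-3 + \left(M F + \frac{F + 7}{M - 4} M\right)} = \frac{2}{-3 + \left(F M + \frac{7 + F}{-4 + M} M\right)} = \frac{2}{-3 + \left(F M + \frac{M \left(7 + F\right)}{-4 + M}\right)} = \frac{2}{-3 + F M + \frac{M \left(7 + F\right)}{-4 + M}}$)
$2 K{\left(-3,\frac{\left(3 + 4\right) + 3}{5} \right)} \left(-14\right) = 2 \frac{2 \left(-4 + \frac{\left(3 + 4\right) + 3}{5}\right)}{12 + 4 \frac{\left(3 + 4\right) + 3}{5} - 3 \left(\frac{\left(3 + 4\right) + 3}{5}\right)^{2} - - 9 \frac{\left(3 + 4\right) + 3}{5}} \left(-14\right) = 2 \frac{2 \left(-4 + \left(7 + 3\right) \frac{1}{5}\right)}{12 + 4 \left(7 + 3\right) \frac{1}{5} - 3 \left(\left(7 + 3\right) \frac{1}{5}\right)^{2} - - 9 \left(7 + 3\right) \frac{1}{5}} \left(-14\right) = 2 \frac{2 \left(-4 + 10 \cdot \frac{1}{5}\right)}{12 + 4 \cdot 10 \cdot \frac{1}{5} - 3 \left(10 \cdot \frac{1}{5}\right)^{2} - - 9 \cdot 10 \cdot \frac{1}{5}} \left(-14\right) = 2 \frac{2 \left(-4 + 2\right)}{12 + 4 \cdot 2 - 3 \cdot 2^{2} - \left(-9\right) 2} \left(-14\right) = 2 \cdot 2 \frac{1}{12 + 8 - 12 + 18} \left(-2\right) \left(-14\right) = 2 \cdot 2 \cdot \frac{1}{26} \left(-2\right) \left(-14\right) = 2 \left(- \frac{2}{13}\right) \left(-14\right) = \left(- \frac{4}{13}\right) \left(-14\right) = \frac{56}{13}$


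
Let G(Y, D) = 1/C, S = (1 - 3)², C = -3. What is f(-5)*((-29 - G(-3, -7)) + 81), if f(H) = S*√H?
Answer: 628*I*√5/3 ≈ 468.08*I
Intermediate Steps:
S = 4 (S = (-2)² = 4)
G(Y, D) = -⅓ (G(Y, D) = 1/(-3) = -⅓)
f(H) = 4*√H
f(-5)*((-29 - G(-3, -7)) + 81) = (4*√(-5))*((-29 - 1*(-⅓)) + 81) = (4*(I*√5))*((-29 + ⅓) + 81) = (4*I*√5)*(-86/3 + 81) = (4*I*√5)*(157/3) = 628*I*√5/3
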